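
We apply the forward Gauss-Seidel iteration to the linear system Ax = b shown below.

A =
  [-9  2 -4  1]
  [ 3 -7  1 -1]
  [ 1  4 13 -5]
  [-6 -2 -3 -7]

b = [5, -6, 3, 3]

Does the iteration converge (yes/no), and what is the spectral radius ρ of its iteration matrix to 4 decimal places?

Write A = D+L+U with D = diag(-9, -7, 13, -7).
Gauss-Seidel: T = -(D+L)⁻¹U, row 0 first, T[0,3] = -(1)/(-9) = +0.1111; later rows by forward substitution.
  T[0,:] = [+0.0000, +0.2222, -0.4444, +0.1111]
  T[1,:] = [+0.0000, +0.0952, -0.0476, -0.0952]
  T[2,:] = [+0.0000, -0.0464, +0.0488, +0.4054]
  T[3,:] = [+0.0000, -0.1978, +0.3736, -0.2418]
|eigenvalues of T|: 0.5233, 0.3718, 0.0538, 0.0000.
spectral radius ρ = 0.5233; 0.5233 < 1 ⇒ converges.

yes, ρ = 0.5233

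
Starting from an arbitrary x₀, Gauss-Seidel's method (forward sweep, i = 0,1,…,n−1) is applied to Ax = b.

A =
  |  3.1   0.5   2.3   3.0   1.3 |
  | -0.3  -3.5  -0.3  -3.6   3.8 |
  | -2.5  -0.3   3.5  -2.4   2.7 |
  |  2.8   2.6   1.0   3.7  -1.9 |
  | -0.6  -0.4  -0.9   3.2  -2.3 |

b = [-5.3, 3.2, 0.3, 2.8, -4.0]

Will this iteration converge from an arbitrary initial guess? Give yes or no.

no

A = D + L + U where D = diag(3.1, -3.5, 3.5, 3.7, -2.3).
Gauss-Seidel: T = -(D+L)⁻¹U, row 0 first, T[0,1] = -(0.5)/(3.1) = -0.1613; later rows by forward substitution.
  T[0,:] = [+0.0000 -0.1613 -0.7419 -0.9677 -0.4194]
  T[1,:] = [+0.0000 +0.0138 -0.0221 -0.9456 +1.1217]
  T[2,:] = [+0.0000 -0.1140 -0.5318 -0.0866 -0.9748]
  T[3,:] = [+0.0000 +0.1432 +0.7208 +1.4202 +0.3061]
  T[4,:] = [+0.0000 +0.2835 +1.4083 +2.4268 +0.7217]
|λ(T)| sorted: 1.3483, 0.1933, 0.1933, 0.0252, 0.0000.
ρ = 1.3483; 1.3483 > 1: divergent.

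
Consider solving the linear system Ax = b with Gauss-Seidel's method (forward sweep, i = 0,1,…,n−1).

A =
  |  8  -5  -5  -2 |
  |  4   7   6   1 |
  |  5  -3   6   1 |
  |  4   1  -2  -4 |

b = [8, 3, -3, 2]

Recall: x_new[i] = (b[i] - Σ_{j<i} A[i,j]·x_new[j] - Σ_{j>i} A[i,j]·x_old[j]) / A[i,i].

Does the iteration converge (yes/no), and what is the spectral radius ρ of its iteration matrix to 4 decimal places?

no, ρ = 1.2919

Write A = D+L+U with D = diag(8, 7, 6, -4).
Gauss-Seidel: T = -(D+L)⁻¹U, row 0 first, T[0,3] = -(-2)/(8) = +0.2500; later rows by forward substitution.
  T[0,:] = [+0.0000 +0.6250 +0.6250 +0.2500]
  T[1,:] = [+0.0000 -0.3571 -1.2143 -0.2857]
  T[2,:] = [+0.0000 -0.6994 -1.1280 -0.5179]
  T[3,:] = [+0.0000 +0.8854 +0.8854 +0.4375]
|λ(T)| sorted: 1.2919, 0.4120, 0.1677, 0.0000.
ρ = 1.2919; 1.2919 > 1, so it fails to converge.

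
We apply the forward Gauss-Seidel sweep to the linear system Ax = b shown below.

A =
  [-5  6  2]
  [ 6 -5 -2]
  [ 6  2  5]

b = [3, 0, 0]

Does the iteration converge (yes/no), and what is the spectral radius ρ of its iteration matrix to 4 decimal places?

Diagonal D = diag(-5, -5, 5); L, U strict lower/upper.
Gauss-Seidel: T = -(D+L)⁻¹U, row 0 first, T[0,1] = -(6)/(-5) = +1.2000; later rows by forward substitution.
  T[0,:] = [+0.0000  +1.2000  +0.4000]
  T[1,:] = [+0.0000  +1.4400  +0.0800]
  T[2,:] = [+0.0000  -2.0160  -0.5120]
|λ(T)| sorted: 1.3535, 0.4255, 0.0000.
ρ = 1.3535; 1.3535 > 1, so it fails to converge.

no, ρ = 1.3535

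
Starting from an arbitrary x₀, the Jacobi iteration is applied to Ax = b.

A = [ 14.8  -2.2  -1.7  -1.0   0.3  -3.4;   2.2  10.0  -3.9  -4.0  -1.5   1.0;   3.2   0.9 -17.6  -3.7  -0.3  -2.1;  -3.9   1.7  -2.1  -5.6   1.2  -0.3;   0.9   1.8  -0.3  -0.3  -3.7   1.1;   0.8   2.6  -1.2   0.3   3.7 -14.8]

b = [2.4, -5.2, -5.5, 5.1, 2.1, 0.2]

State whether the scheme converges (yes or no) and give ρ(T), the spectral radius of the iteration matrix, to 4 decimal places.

Let D = diag(14.8, 10, -17.6, -5.6, -3.7, -14.8); L, U the strict triangles.
T_J = -D⁻¹(L+U): T[2,1] = -(0.9)/(-17.6) = +0.0511; T[2,2] = 0.
  T[0,:] = [+0.0000, +0.1486, +0.1149, +0.0676, -0.0203, +0.2297]
  T[1,:] = [-0.2200, +0.0000, +0.3900, +0.4000, +0.1500, -0.1000]
  T[2,:] = [+0.1818, +0.0511, +0.0000, -0.2102, -0.0170, -0.1193]
  T[3,:] = [-0.6964, +0.3036, -0.3750, +0.0000, +0.2143, -0.0536]
  T[4,:] = [+0.2432, +0.4865, -0.0811, -0.0811, +0.0000, +0.2973]
  T[5,:] = [+0.0541, +0.1757, -0.0811, +0.0203, +0.2500, +0.0000]
eigenvalue magnitudes: 0.5092, 0.3845, 0.3845, 0.2667, 0.2667, 0.2551.
ρ = 0.5092; 0.5092 < 1 ⇒ converges.

yes, ρ = 0.5092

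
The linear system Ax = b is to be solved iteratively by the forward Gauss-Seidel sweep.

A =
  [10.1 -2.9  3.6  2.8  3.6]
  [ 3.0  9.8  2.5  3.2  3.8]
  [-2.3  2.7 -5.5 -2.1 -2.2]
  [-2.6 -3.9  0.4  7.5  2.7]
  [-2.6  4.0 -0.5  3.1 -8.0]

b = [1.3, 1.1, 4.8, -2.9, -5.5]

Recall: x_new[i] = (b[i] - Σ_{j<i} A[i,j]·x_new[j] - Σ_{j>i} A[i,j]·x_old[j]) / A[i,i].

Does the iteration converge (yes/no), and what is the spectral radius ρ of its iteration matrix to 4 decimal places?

yes, ρ = 0.6612

Let D = diag(10.1, 9.8, -5.5, 7.5, -8); L, U the strict triangles.
GS T = -(D+L)⁻¹U: row 0 first, T[0,3] = -(2.8)/(10.1) = -0.2772; later rows by forward substitution.
  T[0,:] = [+0.0000  +0.2871  -0.3564  -0.2772  -0.3564]
  T[1,:] = [+0.0000  -0.0879  -0.1460  -0.2417  -0.2786]
  T[2,:] = [+0.0000  -0.1632  +0.0774  -0.3845  -0.3877]
  T[3,:] = [+0.0000  +0.0625  -0.2036  -0.2013  -0.6078]
  T[4,:] = [+0.0000  -0.1028  -0.0409  -0.0847  -0.2348]
|λ(T)| sorted: 0.6612, 0.2686, 0.1357, 0.1357, 0.0000.
spectral radius ρ = 0.6612; 0.6612 < 1, so it converges for any x₀.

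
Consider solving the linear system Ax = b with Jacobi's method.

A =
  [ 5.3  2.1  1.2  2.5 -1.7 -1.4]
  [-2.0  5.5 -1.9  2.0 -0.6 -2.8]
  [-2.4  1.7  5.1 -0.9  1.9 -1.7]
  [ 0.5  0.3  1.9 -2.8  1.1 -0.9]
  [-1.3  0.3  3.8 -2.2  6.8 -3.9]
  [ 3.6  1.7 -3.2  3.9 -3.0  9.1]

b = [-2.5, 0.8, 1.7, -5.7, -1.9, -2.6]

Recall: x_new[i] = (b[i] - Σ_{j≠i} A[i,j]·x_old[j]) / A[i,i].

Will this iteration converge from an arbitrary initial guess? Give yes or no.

no

Write A = D+L+U with D = diag(5.3, 5.5, 5.1, -2.8, 6.8, 9.1).
Jacobi: T = -D⁻¹(L+U), T[1,0] = -(-2)/(5.5) = +0.3636; T[1,1] = 0.
  T[0,:] = [+0.0000 -0.3962 -0.2264 -0.4717 +0.3208 +0.2642]
  T[1,:] = [+0.3636 +0.0000 +0.3455 -0.3636 +0.1091 +0.5091]
  T[2,:] = [+0.4706 -0.3333 +0.0000 +0.1765 -0.3725 +0.3333]
  T[3,:] = [+0.1786 +0.1071 +0.6786 +0.0000 +0.3929 -0.3214]
  T[4,:] = [+0.1912 -0.0441 -0.5588 +0.3235 +0.0000 +0.5735]
  T[5,:] = [-0.3956 -0.1868 +0.3516 -0.4286 +0.3297 +0.0000]
|λ(T)| sorted: 1.2575, 0.8170, 0.8170, 0.4179, 0.4179, 0.3463.
ρ(T) = max|λ| = 1.2575; 1.2575 > 1 ⇒ diverges.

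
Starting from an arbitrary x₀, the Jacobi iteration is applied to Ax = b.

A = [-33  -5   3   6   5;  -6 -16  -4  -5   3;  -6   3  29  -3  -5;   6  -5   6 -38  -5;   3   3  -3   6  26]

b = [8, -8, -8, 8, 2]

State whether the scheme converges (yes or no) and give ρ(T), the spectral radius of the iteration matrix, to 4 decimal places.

yes, ρ = 0.5290

Diagonal D = diag(-33, -16, 29, -38, 26); L, U strict lower/upper.
T_J = -D⁻¹(L+U): T[1,0] = -(-6)/(-16) = -0.3750; T[1,1] = 0.
  T[0,:] = [+0.0000  -0.1515  +0.0909  +0.1818  +0.1515]
  T[1,:] = [-0.3750  +0.0000  -0.2500  -0.3125  +0.1875]
  T[2,:] = [+0.2069  -0.1034  +0.0000  +0.1034  +0.1724]
  T[3,:] = [+0.1579  -0.1316  +0.1579  +0.0000  -0.1316]
  T[4,:] = [-0.1154  -0.1154  +0.1154  -0.2308  +0.0000]
|roots of det(T-λI)|: 0.5290, 0.2847, 0.2847, 0.1477, 0.1137.
ρ(T) = max|λ| = 0.5290; 0.5290 < 1 ⇒ converges.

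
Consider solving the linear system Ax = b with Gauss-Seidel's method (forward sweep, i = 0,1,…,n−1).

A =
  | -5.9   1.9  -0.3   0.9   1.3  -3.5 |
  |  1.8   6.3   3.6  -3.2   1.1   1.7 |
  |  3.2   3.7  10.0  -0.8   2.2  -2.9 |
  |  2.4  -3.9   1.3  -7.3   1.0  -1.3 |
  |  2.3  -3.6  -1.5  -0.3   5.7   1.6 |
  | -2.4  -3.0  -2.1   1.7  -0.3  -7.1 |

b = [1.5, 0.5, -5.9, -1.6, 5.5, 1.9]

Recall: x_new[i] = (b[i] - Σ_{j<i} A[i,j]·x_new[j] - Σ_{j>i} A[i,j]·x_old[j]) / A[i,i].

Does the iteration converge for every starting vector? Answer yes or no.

Write A = D+L+U with D = diag(-5.9, 6.3, 10, -7.3, 5.7, -7.1).
GS T = -(D+L)⁻¹U: row 0 first, T[0,3] = -(0.9)/(-5.9) = +0.1525; later rows by forward substitution.
  T[0,:] = [+0.0000  +0.3220  -0.0508  +0.1525  +0.2203  -0.5932]
  T[1,:] = [+0.0000  -0.0920  -0.5569  +0.4644  -0.2376  -0.1003]
  T[2,:] = [+0.0000  -0.0690  +0.2223  -0.1406  -0.2026  +0.5170]
  T[3,:] = [+0.0000  +0.1427  +0.3204  -0.2230  +0.3003  -0.2274]
  T[4,:] = [+0.0000  -0.1987  -0.2558  +0.1830  -0.2765  +0.0194]
  T[5,:] = [+0.0000  -0.0070  +0.2743  -0.2673  +0.1694  +0.0347]
eigenvalue magnitudes: 0.8646, 0.5381, 0.0920, 0.0920, 0.0486, 0.0000.
spectral radius ρ = 0.8646; 0.8646 < 1, so it converges for any x₀.

yes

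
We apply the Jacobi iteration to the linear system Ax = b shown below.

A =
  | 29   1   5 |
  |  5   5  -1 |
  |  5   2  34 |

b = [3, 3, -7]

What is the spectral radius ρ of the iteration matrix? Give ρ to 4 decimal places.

Split A = D + L + U, D = diag(29, 5, 34).
T_J = -D⁻¹(L+U): T[1,2] = -(-1)/(5) = +0.2000; T[1,1] = 0.
  T[0,:] = [+0.0000  -0.0345  -0.1724]
  T[1,:] = [-1.0000  +0.0000  +0.2000]
  T[2,:] = [-0.1471  -0.0588  +0.0000]
|λ(T)| sorted: 0.2833, 0.1795, 0.1795.
spectral radius ρ = 0.2833; 0.2833 < 1: convergent.

0.2833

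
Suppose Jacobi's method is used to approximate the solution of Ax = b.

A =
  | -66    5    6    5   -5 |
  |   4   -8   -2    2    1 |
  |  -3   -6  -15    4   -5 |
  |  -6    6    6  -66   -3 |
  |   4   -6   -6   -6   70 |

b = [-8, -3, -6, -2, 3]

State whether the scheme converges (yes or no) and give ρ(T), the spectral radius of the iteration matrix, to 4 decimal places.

yes, ρ = 0.4734

Let D = diag(-66, -8, -15, -66, 70); L, U the strict triangles.
Jacobi: T = -D⁻¹(L+U), T[4,3] = -(-6)/(70) = +0.0857; T[4,4] = 0.
  T[0,:] = [+0.0000  +0.0758  +0.0909  +0.0758  -0.0758]
  T[1,:] = [+0.5000  +0.0000  -0.2500  +0.2500  +0.1250]
  T[2,:] = [-0.2000  -0.4000  +0.0000  +0.2667  -0.3333]
  T[3,:] = [-0.0909  +0.0909  +0.0909  +0.0000  -0.0455]
  T[4,:] = [-0.0571  +0.0857  +0.0857  +0.0857  +0.0000]
eigenvalue magnitudes: 0.4734, 0.2087, 0.1057, 0.0986, 0.0986.
ρ = 0.4734; 0.4734 < 1 ⇒ converges.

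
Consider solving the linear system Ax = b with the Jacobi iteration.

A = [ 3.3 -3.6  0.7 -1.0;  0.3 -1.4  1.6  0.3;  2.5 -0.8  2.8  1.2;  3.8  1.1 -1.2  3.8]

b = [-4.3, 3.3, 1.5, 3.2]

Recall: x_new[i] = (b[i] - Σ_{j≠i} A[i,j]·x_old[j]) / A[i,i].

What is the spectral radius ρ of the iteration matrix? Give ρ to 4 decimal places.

Diagonal D = diag(3.3, -1.4, 2.8, 3.8); L, U strict lower/upper.
Jacobi T = -D⁻¹(L+U): T[2,3] = -(1.2)/(2.8) = -0.4286; T[2,2] = 0.
  T[0,:] = [+0.0000, +1.0909, -0.2121, +0.3030]
  T[1,:] = [+0.2143, +0.0000, +1.1429, +0.2143]
  T[2,:] = [-0.8929, +0.2857, +0.0000, -0.4286]
  T[3,:] = [-1.0000, -0.2895, +0.3158, +0.0000]
|roots of det(T-λI)|: 1.3132, 1.0323, 1.0323, 0.5098.
ρ(T) = max|λ| = 1.3132; 1.3132 > 1: divergent.

1.3132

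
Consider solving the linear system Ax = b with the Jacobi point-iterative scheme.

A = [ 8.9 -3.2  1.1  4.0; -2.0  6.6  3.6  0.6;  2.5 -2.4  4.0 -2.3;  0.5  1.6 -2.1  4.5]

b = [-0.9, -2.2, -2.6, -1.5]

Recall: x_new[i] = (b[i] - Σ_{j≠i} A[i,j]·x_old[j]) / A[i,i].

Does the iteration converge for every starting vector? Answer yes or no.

A = D + L + U where D = diag(8.9, 6.6, 4, 4.5).
Jacobi T = -D⁻¹(L+U): T[1,3] = -(0.6)/(6.6) = -0.0909; T[1,1] = 0.
  T[0,:] = [+0.0000  +0.3596  -0.1236  -0.4494]
  T[1,:] = [+0.3030  +0.0000  -0.5455  -0.0909]
  T[2,:] = [-0.6250  +0.6000  +0.0000  +0.5750]
  T[3,:] = [-0.1111  -0.3556  +0.4667  +0.0000]
|eigenvalues of T|: 0.8380, 0.6558, 0.6558, 0.0830.
ρ(T) = max|λ| = 0.8380; 0.8380 < 1: convergent.

yes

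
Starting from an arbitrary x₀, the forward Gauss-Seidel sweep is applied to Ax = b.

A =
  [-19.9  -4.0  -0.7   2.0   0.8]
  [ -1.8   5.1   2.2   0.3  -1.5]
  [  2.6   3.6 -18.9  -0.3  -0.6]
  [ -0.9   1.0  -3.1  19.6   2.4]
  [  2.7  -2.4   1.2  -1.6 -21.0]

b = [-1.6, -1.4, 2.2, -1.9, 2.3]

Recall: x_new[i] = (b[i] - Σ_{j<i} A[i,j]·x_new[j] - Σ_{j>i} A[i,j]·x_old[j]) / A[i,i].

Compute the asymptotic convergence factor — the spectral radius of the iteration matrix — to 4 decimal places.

Let D = diag(-19.9, 5.1, -18.9, 19.6, -21); L, U the strict triangles.
GS T = -(D+L)⁻¹U: row 0 first, T[0,3] = -(2)/(-19.9) = +0.1005; later rows by forward substitution.
  T[0,:] = [+0.0000 -0.2010 -0.0352 +0.1005 +0.0402]
  T[1,:] = [+0.0000 -0.0709 -0.4438 -0.0234 +0.3083]
  T[2,:] = [+0.0000 -0.0412 -0.0894 -0.0065 +0.0325]
  T[3,:] = [+0.0000 -0.0121 +0.0069 +0.0048 -0.1312]
  T[4,:] = [+0.0000 -0.0192 +0.0406 +0.0149 -0.0182]
eigenvalue magnitudes: 0.2121, 0.0650, 0.0650, 0.0242, 0.0000.
ρ = 0.2121; 0.2121 < 1: convergent.

0.2121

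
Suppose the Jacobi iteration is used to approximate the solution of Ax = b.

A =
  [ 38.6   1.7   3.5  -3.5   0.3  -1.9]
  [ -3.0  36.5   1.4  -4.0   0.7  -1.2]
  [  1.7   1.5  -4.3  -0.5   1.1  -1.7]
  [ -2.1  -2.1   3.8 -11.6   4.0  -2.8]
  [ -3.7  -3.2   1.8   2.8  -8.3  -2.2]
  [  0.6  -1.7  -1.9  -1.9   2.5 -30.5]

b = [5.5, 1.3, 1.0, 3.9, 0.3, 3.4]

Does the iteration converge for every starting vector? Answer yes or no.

Split A = D + L + U, D = diag(38.6, 36.5, -4.3, -11.6, -8.3, -30.5).
Jacobi T = -D⁻¹(L+U): T[1,3] = -(-4)/(36.5) = +0.1096; T[1,1] = 0.
  T[0,:] = [+0.0000  -0.0440  -0.0907  +0.0907  -0.0078  +0.0492]
  T[1,:] = [+0.0822  +0.0000  -0.0384  +0.1096  -0.0192  +0.0329]
  T[2,:] = [+0.3953  +0.3488  +0.0000  -0.1163  +0.2558  -0.3953]
  T[3,:] = [-0.1810  -0.1810  +0.3276  +0.0000  +0.3448  -0.2414]
  T[4,:] = [-0.4458  -0.3855  +0.2169  +0.3373  +0.0000  -0.2651]
  T[5,:] = [+0.0197  -0.0557  -0.0623  -0.0623  +0.0820  +0.0000]
|λ(T)| sorted: 0.4336, 0.3054, 0.3054, 0.2587, 0.2587, 0.0354.
ρ = 0.4336; 0.4336 < 1 ⇒ converges.

yes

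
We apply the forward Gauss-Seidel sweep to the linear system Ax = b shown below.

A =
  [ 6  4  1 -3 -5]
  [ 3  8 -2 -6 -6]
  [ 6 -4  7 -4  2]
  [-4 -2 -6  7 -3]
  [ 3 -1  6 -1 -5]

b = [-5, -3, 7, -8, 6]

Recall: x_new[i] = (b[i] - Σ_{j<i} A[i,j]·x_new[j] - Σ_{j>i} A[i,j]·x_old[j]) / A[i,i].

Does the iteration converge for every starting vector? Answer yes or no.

Split A = D + L + U, D = diag(6, 8, 7, 7, -5).
Gauss-Seidel: T = -(D+L)⁻¹U, row 0 first, T[0,1] = -(4)/(6) = -0.6667; later rows by forward substitution.
  T[0,:] = [+0.0000, -0.6667, -0.1667, +0.5000, +0.8333]
  T[1,:] = [+0.0000, +0.2500, +0.3125, +0.5625, +0.4375]
  T[2,:] = [+0.0000, +0.7143, +0.3214, +0.4643, -0.7500]
  T[3,:] = [+0.0000, +0.3027, +0.2696, +0.8444, +0.3869]
  T[4,:] = [+0.0000, +0.3466, +0.1693, +0.5758, -0.5649]
|λ(T)| sorted: 1.4395, 0.7634, 0.2604, 0.0856, 0.0000.
spectral radius ρ = 1.4395; 1.4395 > 1: divergent.

no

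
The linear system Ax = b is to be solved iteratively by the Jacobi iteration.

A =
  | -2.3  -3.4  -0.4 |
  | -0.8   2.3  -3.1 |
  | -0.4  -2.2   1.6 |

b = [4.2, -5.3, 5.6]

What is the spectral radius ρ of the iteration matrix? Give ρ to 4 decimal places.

1.3178

Write A = D+L+U with D = diag(-2.3, 2.3, 1.6).
Jacobi T = -D⁻¹(L+U): T[1,2] = -(-3.1)/(2.3) = +1.3478; T[1,1] = 0.
  T[0,:] = [+0.0000  -1.4783  -0.1739]
  T[1,:] = [+0.3478  +0.0000  +1.3478]
  T[2,:] = [+0.2500  +1.3750  +0.0000]
|roots of det(T-λI)|: 1.3178, 0.6641, 0.6641.
ρ = 1.3178; 1.3178 > 1: divergent.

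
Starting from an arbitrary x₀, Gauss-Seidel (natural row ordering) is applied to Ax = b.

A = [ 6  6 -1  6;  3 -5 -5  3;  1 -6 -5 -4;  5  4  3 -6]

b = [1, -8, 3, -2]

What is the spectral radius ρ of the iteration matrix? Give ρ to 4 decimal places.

Split A = D + L + U, D = diag(6, -5, -5, -6).
Gauss-Seidel: T = -(D+L)⁻¹U, row 0 first, T[0,2] = -(-1)/(6) = +0.1667; later rows by forward substitution.
  T[0,:] = [+0.0000 -1.0000 +0.1667 -1.0000]
  T[1,:] = [+0.0000 -0.6000 -0.9000 -0.0000]
  T[2,:] = [+0.0000 +0.5200 +1.1133 -1.0000]
  T[3,:] = [+0.0000 -0.9733 +0.0956 -1.3333]
|λ(T)| sorted: 1.5838, 0.6488, 0.6488, 0.0000.
spectral radius ρ = 1.5838; 1.5838 > 1, so it fails to converge.

1.5838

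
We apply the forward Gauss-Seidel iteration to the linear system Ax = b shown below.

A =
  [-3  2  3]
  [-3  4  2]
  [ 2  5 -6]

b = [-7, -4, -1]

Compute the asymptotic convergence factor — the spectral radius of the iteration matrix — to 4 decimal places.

0.9210

Write A = D+L+U with D = diag(-3, 4, -6).
Gauss-Seidel: T = -(D+L)⁻¹U, row 0 first, T[0,2] = -(3)/(-3) = +1.0000; later rows by forward substitution.
  T[0,:] = [+0.0000 +0.6667 +1.0000]
  T[1,:] = [+0.0000 +0.5000 +0.2500]
  T[2,:] = [+0.0000 +0.6389 +0.5417]
|roots of det(T-λI)|: 0.9210, 0.1206, 0.0000.
spectral radius ρ = 0.9210; 0.9210 < 1 ⇒ converges.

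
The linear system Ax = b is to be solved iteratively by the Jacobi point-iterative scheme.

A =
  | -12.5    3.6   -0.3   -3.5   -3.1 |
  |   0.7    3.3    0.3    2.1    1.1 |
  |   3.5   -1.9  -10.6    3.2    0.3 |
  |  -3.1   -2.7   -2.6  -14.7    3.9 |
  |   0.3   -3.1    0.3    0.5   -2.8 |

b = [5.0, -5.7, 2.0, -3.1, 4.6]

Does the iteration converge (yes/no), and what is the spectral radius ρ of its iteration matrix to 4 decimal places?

yes, ρ = 0.8326

Split A = D + L + U, D = diag(-12.5, 3.3, -10.6, -14.7, -2.8).
T_J = -D⁻¹(L+U): T[3,1] = -(-2.7)/(-14.7) = -0.1837; T[3,3] = 0.
  T[0,:] = [+0.0000 +0.2880 -0.0240 -0.2800 -0.2480]
  T[1,:] = [-0.2121 +0.0000 -0.0909 -0.6364 -0.3333]
  T[2,:] = [+0.3302 -0.1792 +0.0000 +0.3019 +0.0283]
  T[3,:] = [-0.2109 -0.1837 -0.1769 +0.0000 +0.2653]
  T[4,:] = [+0.1071 -1.1071 +0.1071 +0.1786 +0.0000]
eigenvalue magnitudes: 0.8326, 0.4817, 0.2104, 0.2104, 0.0592.
ρ = 0.8326; 0.8326 < 1, so it converges for any x₀.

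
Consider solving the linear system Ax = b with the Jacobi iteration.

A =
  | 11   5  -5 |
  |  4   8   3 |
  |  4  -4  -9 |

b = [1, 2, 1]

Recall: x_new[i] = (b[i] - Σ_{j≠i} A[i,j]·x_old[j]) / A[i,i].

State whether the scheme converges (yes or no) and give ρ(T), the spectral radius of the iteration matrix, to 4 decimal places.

Split A = D + L + U, D = diag(11, 8, -9).
T_J = -D⁻¹(L+U): T[0,2] = -(-5)/(11) = +0.4545; T[0,0] = 0.
  T[0,:] = [+0.0000 -0.4545 +0.4545]
  T[1,:] = [-0.5000 +0.0000 -0.3750]
  T[2,:] = [+0.4444 -0.4444 +0.0000]
|roots of det(T-λI)|: 0.8912, 0.4609, 0.4303.
ρ = 0.8912; 0.8912 < 1 ⇒ converges.

yes, ρ = 0.8912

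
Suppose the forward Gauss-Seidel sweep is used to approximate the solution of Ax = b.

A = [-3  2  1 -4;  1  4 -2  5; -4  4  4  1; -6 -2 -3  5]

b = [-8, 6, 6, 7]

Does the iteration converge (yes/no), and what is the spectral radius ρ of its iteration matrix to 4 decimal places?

no, ρ = 1.5187

Let D = diag(-3, 4, 4, 5); L, U the strict triangles.
T_GS = -(D+L)⁻¹U: row 0 first, T[0,2] = -(1)/(-3) = +0.3333; later rows by forward substitution.
  T[0,:] = [+0.0000 +0.6667 +0.3333 -1.3333]
  T[1,:] = [+0.0000 -0.1667 +0.4167 -0.9167]
  T[2,:] = [+0.0000 +0.8333 -0.0833 -0.6667]
  T[3,:] = [+0.0000 +1.2333 +0.5167 -2.3667]
moduli |λ_i(T)| = 1.5187, 1.0343, 0.0637, 0.0000.
spectral radius ρ = 1.5187; 1.5187 > 1: divergent.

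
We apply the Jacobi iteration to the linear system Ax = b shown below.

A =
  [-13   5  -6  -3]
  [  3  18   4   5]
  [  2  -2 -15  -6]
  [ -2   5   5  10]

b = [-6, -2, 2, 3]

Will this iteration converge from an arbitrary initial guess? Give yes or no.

yes

Let D = diag(-13, 18, -15, 10); L, U the strict triangles.
Jacobi T = -D⁻¹(L+U): T[3,2] = -(5)/(10) = -0.5000; T[3,3] = 0.
  T[0,:] = [+0.0000, +0.3846, -0.4615, -0.2308]
  T[1,:] = [-0.1667, +0.0000, -0.2222, -0.2778]
  T[2,:] = [+0.1333, -0.1333, +0.0000, -0.4000]
  T[3,:] = [+0.2000, -0.5000, -0.5000, +0.0000]
|λ(T)| sorted: 0.6497, 0.4947, 0.3857, 0.3857.
spectral radius ρ = 0.6497; 0.6497 < 1 ⇒ converges.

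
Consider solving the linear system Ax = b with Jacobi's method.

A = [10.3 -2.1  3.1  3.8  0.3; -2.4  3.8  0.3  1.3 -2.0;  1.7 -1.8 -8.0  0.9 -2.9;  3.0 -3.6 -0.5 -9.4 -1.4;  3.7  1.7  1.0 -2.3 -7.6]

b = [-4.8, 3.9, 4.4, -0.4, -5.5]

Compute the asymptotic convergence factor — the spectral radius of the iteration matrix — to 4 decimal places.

0.8293

Write A = D+L+U with D = diag(10.3, 3.8, -8, -9.4, -7.6).
T_J = -D⁻¹(L+U): T[3,2] = -(-0.5)/(-9.4) = -0.0532; T[3,3] = 0.
  T[0,:] = [+0.0000  +0.2039  -0.3010  -0.3689  -0.0291]
  T[1,:] = [+0.6316  +0.0000  -0.0789  -0.3421  +0.5263]
  T[2,:] = [+0.2125  -0.2250  +0.0000  +0.1125  -0.3625]
  T[3,:] = [+0.3191  -0.3830  -0.0532  +0.0000  -0.1489]
  T[4,:] = [+0.4868  +0.2237  +0.1316  -0.3026  +0.0000]
eigenvalue magnitudes: 0.8293, 0.5404, 0.5404, 0.2546, 0.1324.
ρ = 0.8293; 0.8293 < 1: convergent.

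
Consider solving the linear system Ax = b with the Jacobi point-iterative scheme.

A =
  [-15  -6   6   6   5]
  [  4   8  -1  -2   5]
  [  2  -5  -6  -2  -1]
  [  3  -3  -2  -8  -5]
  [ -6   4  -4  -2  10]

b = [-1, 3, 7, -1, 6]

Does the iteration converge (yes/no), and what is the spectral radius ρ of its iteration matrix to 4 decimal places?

no, ρ = 1.1267

A = D + L + U where D = diag(-15, 8, -6, -8, 10).
T_J = -D⁻¹(L+U): T[2,3] = -(-2)/(-6) = -0.3333; T[2,2] = 0.
  T[0,:] = [+0.0000  -0.4000  +0.4000  +0.4000  +0.3333]
  T[1,:] = [-0.5000  +0.0000  +0.1250  +0.2500  -0.6250]
  T[2,:] = [+0.3333  -0.8333  +0.0000  -0.3333  -0.1667]
  T[3,:] = [+0.3750  -0.3750  -0.2500  +0.0000  -0.6250]
  T[4,:] = [+0.6000  -0.4000  +0.4000  +0.2000  +0.0000]
|λ(T)| sorted: 1.1267, 0.7487, 0.7487, 0.6126, 0.2898.
spectral radius ρ = 1.1267; 1.1267 > 1: divergent.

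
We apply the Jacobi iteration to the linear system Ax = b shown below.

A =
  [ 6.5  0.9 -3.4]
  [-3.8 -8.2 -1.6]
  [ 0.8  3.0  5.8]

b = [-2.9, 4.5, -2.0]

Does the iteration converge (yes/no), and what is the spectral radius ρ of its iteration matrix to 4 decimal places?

Let D = diag(6.5, -8.2, 5.8); L, U the strict triangles.
Jacobi T = -D⁻¹(L+U): T[2,0] = -(0.8)/(5.8) = -0.1379; T[2,2] = 0.
  T[0,:] = [+0.0000, -0.1385, +0.5231]
  T[1,:] = [-0.4634, +0.0000, -0.1951]
  T[2,:] = [-0.1379, -0.5172, +0.0000]
|roots of det(T-λI)|: 0.5577, 0.4670, 0.4670.
ρ(T) = max|λ| = 0.5577; 0.5577 < 1 ⇒ converges.

yes, ρ = 0.5577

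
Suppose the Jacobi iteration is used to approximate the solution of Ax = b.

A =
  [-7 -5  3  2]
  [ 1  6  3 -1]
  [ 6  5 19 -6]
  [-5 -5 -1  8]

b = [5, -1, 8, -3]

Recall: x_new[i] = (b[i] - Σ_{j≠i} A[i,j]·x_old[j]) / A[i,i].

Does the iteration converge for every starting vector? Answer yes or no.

yes

A = D + L + U where D = diag(-7, 6, 19, 8).
T_J = -D⁻¹(L+U): T[3,1] = -(-5)/(8) = +0.6250; T[3,3] = 0.
  T[0,:] = [+0.0000  -0.7143  +0.4286  +0.2857]
  T[1,:] = [-0.1667  +0.0000  -0.5000  +0.1667]
  T[2,:] = [-0.3158  -0.2632  +0.0000  +0.3158]
  T[3,:] = [+0.6250  +0.6250  +0.1250  +0.0000]
eigenvalue magnitudes: 0.8832, 0.4907, 0.3873, 0.3873.
ρ(T) = max|λ| = 0.8832; 0.8832 < 1 ⇒ converges.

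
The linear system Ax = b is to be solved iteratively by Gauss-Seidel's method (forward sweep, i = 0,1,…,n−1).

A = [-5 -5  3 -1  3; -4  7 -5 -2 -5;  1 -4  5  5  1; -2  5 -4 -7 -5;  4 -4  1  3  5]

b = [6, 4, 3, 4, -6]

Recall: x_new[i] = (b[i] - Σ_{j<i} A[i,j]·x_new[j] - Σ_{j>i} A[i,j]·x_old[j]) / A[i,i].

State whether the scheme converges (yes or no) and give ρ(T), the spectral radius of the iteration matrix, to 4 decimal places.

no, ρ = 1.1412

A = D + L + U where D = diag(-5, 7, 5, -7, 5).
T_GS = -(D+L)⁻¹U: row 0 first, T[0,2] = -(3)/(-5) = +0.6000; later rows by forward substitution.
  T[0,:] = [+0.0000, -1.0000, +0.6000, -0.2000, +0.6000]
  T[1,:] = [+0.0000, -0.5714, +1.0571, +0.1714, +1.0571]
  T[2,:] = [+0.0000, -0.2571, +0.7257, -0.8229, +0.5257]
  T[3,:] = [+0.0000, +0.0245, +0.1690, +0.6498, -0.4310]
  T[4,:] = [+0.0000, +0.3796, +0.1192, +0.0718, +0.5192]
moduli |λ_i(T)| = 1.1412, 0.7106, 0.7095, 0.7095, 0.0000.
ρ = 1.1412; 1.1412 > 1 ⇒ diverges.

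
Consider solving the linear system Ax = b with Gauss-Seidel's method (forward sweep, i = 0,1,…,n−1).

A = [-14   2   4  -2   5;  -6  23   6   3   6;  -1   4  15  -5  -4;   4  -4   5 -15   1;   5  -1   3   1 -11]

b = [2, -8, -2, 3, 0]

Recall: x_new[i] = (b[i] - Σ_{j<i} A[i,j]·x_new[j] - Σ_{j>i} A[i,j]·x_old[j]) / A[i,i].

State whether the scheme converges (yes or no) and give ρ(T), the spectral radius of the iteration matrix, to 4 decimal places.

Let D = diag(-14, 23, 15, -15, -11); L, U the strict triangles.
GS T = -(D+L)⁻¹U: row 0 first, T[0,2] = -(4)/(-14) = +0.2857; later rows by forward substitution.
  T[0,:] = [+0.0000 +0.1429 +0.2857 -0.1429 +0.3571]
  T[1,:] = [+0.0000 +0.0373 -0.1863 -0.1677 -0.1677]
  T[2,:] = [+0.0000 -0.0004 +0.0687 +0.3685 +0.3352]
  T[3,:] = [+0.0000 +0.0280 +0.1488 +0.1295 +0.3184]
  T[4,:] = [+0.0000 +0.0640 +0.1791 +0.0626 +0.2979]
|λ(T)| sorted: 0.5678, 0.1214, 0.1026, 0.0532, 0.0000.
ρ = 0.5678; 0.5678 < 1, so it converges for any x₀.

yes, ρ = 0.5678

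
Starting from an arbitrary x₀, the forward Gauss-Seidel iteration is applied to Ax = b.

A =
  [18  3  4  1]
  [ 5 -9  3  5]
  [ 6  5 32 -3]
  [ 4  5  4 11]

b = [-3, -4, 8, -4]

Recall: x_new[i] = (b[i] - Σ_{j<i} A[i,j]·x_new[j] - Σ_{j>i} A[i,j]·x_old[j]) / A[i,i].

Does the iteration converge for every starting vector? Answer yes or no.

yes

Diagonal D = diag(18, -9, 32, 11); L, U strict lower/upper.
T_GS = -(D+L)⁻¹U: row 0 first, T[0,2] = -(4)/(18) = -0.2222; later rows by forward substitution.
  T[0,:] = [+0.0000, -0.1667, -0.2222, -0.0556]
  T[1,:] = [+0.0000, -0.0926, +0.2099, +0.5247]
  T[2,:] = [+0.0000, +0.0457, +0.0089, +0.0222]
  T[3,:] = [+0.0000, +0.0861, -0.0178, -0.2264]
moduli |λ_i(T)| = 0.3904, 0.1206, 0.0402, 0.0000.
ρ = 0.3904; 0.3904 < 1: convergent.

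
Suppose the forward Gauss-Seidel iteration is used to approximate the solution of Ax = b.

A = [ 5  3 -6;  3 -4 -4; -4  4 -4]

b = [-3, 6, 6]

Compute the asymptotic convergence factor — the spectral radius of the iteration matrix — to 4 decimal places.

1.2820

Write A = D+L+U with D = diag(5, -4, -4).
Gauss-Seidel: T = -(D+L)⁻¹U, row 0 first, T[0,2] = -(-6)/(5) = +1.2000; later rows by forward substitution.
  T[0,:] = [+0.0000 -0.6000 +1.2000]
  T[1,:] = [+0.0000 -0.4500 -0.1000]
  T[2,:] = [+0.0000 +0.1500 -1.3000]
|eigenvalues of T|: 1.2820, 0.4680, 0.0000.
spectral radius ρ = 1.2820; 1.2820 > 1 ⇒ diverges.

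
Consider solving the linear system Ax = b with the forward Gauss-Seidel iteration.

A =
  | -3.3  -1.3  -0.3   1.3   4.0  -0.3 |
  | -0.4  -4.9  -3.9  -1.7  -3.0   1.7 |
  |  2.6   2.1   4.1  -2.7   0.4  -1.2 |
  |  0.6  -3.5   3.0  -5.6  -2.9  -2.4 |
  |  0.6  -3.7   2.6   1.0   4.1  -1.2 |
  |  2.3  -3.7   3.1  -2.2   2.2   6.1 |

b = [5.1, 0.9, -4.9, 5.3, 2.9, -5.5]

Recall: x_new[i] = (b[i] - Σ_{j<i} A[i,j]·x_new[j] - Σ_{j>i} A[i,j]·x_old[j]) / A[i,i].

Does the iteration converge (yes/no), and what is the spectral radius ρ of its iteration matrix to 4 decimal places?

Let D = diag(-3.3, -4.9, 4.1, -5.6, 4.1, 6.1); L, U the strict triangles.
GS T = -(D+L)⁻¹U: row 0 first, T[0,1] = -(-1.3)/(-3.3) = -0.3939; later rows by forward substitution.
  T[0,:] = [+0.0000 -0.3939 -0.0909 +0.3939 +1.2121 -0.0909]
  T[1,:] = [+0.0000 +0.0322 -0.7885 -0.3791 -0.7112 +0.3544]
  T[2,:] = [+0.0000 +0.2333 +0.4615 +0.6029 -0.5020 +0.1688]
  T[3,:] = [+0.0000 +0.0627 +0.7303 +0.6021 -0.2124 -0.5693]
  T[4,:] = [+0.0000 -0.0766 -1.1691 -0.9289 -0.4491 +0.6576]
  T[5,:] = [+0.0000 +0.0997 +0.0065 -0.1327 -0.5480 -0.2791]
|roots of det(T-λI)|: 1.4719, 0.6973, 0.6973, 0.1284, 0.1284, 0.0000.
ρ = 1.4719; 1.4719 > 1: divergent.

no, ρ = 1.4719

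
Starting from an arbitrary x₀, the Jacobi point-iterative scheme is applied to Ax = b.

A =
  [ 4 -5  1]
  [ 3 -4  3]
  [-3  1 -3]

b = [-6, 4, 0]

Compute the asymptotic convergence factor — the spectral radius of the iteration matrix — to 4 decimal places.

1.4573

Write A = D+L+U with D = diag(4, -4, -3).
Jacobi T = -D⁻¹(L+U): T[1,2] = -(3)/(-4) = +0.7500; T[1,1] = 0.
  T[0,:] = [+0.0000  +1.2500  -0.2500]
  T[1,:] = [+0.7500  +0.0000  +0.7500]
  T[2,:] = [-1.0000  +0.3333  +0.0000]
eigenvalue magnitudes: 1.4573, 0.8284, 0.8284.
spectral radius ρ = 1.4573; 1.4573 > 1 ⇒ diverges.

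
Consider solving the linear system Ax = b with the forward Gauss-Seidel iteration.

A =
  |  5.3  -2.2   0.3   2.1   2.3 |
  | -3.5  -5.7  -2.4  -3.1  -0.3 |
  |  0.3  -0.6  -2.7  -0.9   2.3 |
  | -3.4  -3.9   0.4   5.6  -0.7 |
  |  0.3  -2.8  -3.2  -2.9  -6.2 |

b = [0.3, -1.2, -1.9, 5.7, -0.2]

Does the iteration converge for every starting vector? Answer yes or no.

yes

Write A = D+L+U with D = diag(5.3, -5.7, -2.7, 5.6, -6.2).
GS T = -(D+L)⁻¹U: row 0 first, T[0,2] = -(0.3)/(5.3) = -0.0566; later rows by forward substitution.
  T[0,:] = [+0.0000, +0.4151, -0.0566, -0.3962, -0.4340]
  T[1,:] = [+0.0000, -0.2549, -0.3863, -0.3006, +0.2138]
  T[2,:] = [+0.0000, +0.1028, +0.0796, -0.3106, +0.7561]
  T[3,:] = [+0.0000, +0.0672, -0.3091, -0.4277, -0.0436]
  T[4,:] = [+0.0000, +0.0507, +0.2752, +0.4769, -0.4874]
|λ(T)| sorted: 0.8861, 0.3780, 0.1795, 0.0059, 0.0000.
spectral radius ρ = 0.8861; 0.8861 < 1: convergent.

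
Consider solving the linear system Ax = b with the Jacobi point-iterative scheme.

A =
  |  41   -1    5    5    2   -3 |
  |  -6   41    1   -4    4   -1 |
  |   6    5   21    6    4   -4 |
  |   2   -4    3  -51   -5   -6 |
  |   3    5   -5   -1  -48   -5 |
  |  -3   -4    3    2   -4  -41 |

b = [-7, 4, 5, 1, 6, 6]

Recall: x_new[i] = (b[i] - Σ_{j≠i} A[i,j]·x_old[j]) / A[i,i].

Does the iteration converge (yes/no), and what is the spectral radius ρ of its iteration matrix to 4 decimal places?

Let D = diag(41, 41, 21, -51, -48, -41); L, U the strict triangles.
T_J = -D⁻¹(L+U): T[4,3] = -(-1)/(-48) = -0.0208; T[4,4] = 0.
  T[0,:] = [+0.0000, +0.0244, -0.1220, -0.1220, -0.0488, +0.0732]
  T[1,:] = [+0.1463, +0.0000, -0.0244, +0.0976, -0.0976, +0.0244]
  T[2,:] = [-0.2857, -0.2381, +0.0000, -0.2857, -0.1905, +0.1905]
  T[3,:] = [+0.0392, -0.0784, +0.0588, +0.0000, -0.0980, -0.1176]
  T[4,:] = [+0.0625, +0.1042, -0.1042, -0.0208, +0.0000, -0.1042]
  T[5,:] = [-0.0732, -0.0976, +0.0732, +0.0488, -0.0976, +0.0000]
moduli |λ_i(T)| = 0.2397, 0.1781, 0.1549, 0.1549, 0.0835, 0.0021.
ρ = 0.2397; 0.2397 < 1: convergent.

yes, ρ = 0.2397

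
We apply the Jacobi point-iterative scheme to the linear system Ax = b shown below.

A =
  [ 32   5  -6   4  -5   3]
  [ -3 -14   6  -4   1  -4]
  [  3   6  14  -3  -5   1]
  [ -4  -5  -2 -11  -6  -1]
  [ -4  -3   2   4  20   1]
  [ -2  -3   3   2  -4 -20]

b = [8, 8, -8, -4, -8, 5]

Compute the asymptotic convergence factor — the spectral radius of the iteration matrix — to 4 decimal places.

0.5858

Diagonal D = diag(32, -14, 14, -11, 20, -20); L, U strict lower/upper.
T_J = -D⁻¹(L+U): T[4,5] = -(1)/(20) = -0.0500; T[4,4] = 0.
  T[0,:] = [+0.0000  -0.1562  +0.1875  -0.1250  +0.1562  -0.0938]
  T[1,:] = [-0.2143  +0.0000  +0.4286  -0.2857  +0.0714  -0.2857]
  T[2,:] = [-0.2143  -0.4286  +0.0000  +0.2143  +0.3571  -0.0714]
  T[3,:] = [-0.3636  -0.4545  -0.1818  +0.0000  -0.5455  -0.0909]
  T[4,:] = [+0.2000  +0.1500  -0.1000  -0.2000  +0.0000  -0.0500]
  T[5,:] = [-0.1000  -0.1500  +0.1500  +0.1000  -0.2000  +0.0000]
|roots of det(T-λI)|: 0.5858, 0.4976, 0.4812, 0.4812, 0.1813, 0.0618.
spectral radius ρ = 0.5858; 0.5858 < 1, so it converges for any x₀.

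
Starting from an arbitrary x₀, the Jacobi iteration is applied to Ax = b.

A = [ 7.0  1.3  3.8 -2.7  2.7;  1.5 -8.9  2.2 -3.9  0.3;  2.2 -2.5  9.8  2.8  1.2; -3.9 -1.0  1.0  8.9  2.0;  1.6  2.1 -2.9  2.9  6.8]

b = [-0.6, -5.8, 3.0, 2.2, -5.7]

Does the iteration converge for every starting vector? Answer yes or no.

yes

Diagonal D = diag(7, -8.9, 9.8, 8.9, 6.8); L, U strict lower/upper.
T_J = -D⁻¹(L+U): T[0,4] = -(2.7)/(7) = -0.3857; T[0,0] = 0.
  T[0,:] = [+0.0000 -0.1857 -0.5429 +0.3857 -0.3857]
  T[1,:] = [+0.1685 +0.0000 +0.2472 -0.4382 +0.0337]
  T[2,:] = [-0.2245 +0.2551 +0.0000 -0.2857 -0.1224]
  T[3,:] = [+0.4382 +0.1124 -0.1124 +0.0000 -0.2247]
  T[4,:] = [-0.2353 -0.3088 +0.4265 -0.4265 +0.0000]
|eigenvalues of T|: 0.8760, 0.5174, 0.5174, 0.2117, 0.2117.
spectral radius ρ = 0.8760; 0.8760 < 1 ⇒ converges.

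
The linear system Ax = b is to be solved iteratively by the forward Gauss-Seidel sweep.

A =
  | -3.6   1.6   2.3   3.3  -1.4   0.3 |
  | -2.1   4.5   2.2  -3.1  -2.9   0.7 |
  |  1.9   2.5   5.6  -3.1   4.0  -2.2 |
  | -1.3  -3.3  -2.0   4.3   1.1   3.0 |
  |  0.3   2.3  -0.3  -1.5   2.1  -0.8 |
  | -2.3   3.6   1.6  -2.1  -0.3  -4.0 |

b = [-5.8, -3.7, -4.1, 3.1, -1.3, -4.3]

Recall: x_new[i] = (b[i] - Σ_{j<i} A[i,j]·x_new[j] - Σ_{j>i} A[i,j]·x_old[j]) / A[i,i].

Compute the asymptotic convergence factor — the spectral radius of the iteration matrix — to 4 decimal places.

1.5028

Write A = D+L+U with D = diag(-3.6, 4.5, 5.6, 4.3, 2.1, -4).
T_GS = -(D+L)⁻¹U: row 0 first, T[0,1] = -(1.6)/(-3.6) = +0.4444; later rows by forward substitution.
  T[0,:] = [+0.0000, +0.4444, +0.6389, +0.9167, -0.3889, +0.0833]
  T[1,:] = [+0.0000, +0.2074, -0.1907, +1.1167, +0.4630, -0.1167]
  T[2,:] = [+0.0000, -0.2434, -0.1316, -0.2560, -0.7890, +0.4167]
  T[3,:] = [+0.0000, +0.1803, -0.0144, +1.0151, -0.3851, -0.5682]
  T[4,:] = [+0.0000, -0.1966, +0.0885, -0.6655, -0.8393, +0.1505]
  T[5,:] = [+0.0000, -0.2462, -0.5907, -0.1075, +0.5898, +0.3008]
|eigenvalues of T|: 1.5028, 0.8159, 0.5024, 0.5024, 0.0218, 0.0000.
ρ(T) = max|λ| = 1.5028; 1.5028 > 1: divergent.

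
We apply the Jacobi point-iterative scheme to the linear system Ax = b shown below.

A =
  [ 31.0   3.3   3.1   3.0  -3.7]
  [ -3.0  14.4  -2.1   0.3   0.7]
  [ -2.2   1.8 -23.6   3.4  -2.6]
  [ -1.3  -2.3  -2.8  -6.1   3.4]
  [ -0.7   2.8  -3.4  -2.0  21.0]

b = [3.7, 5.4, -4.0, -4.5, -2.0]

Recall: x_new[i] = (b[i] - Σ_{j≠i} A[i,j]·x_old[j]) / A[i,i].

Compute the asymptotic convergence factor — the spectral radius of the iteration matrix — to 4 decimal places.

Write A = D+L+U with D = diag(31, 14.4, -23.6, -6.1, 21).
Jacobi T = -D⁻¹(L+U): T[1,2] = -(-2.1)/(14.4) = +0.1458; T[1,1] = 0.
  T[0,:] = [+0.0000 -0.1065 -0.1000 -0.0968 +0.1194]
  T[1,:] = [+0.2083 +0.0000 +0.1458 -0.0208 -0.0486]
  T[2,:] = [-0.0932 +0.0763 +0.0000 +0.1441 -0.1102]
  T[3,:] = [-0.2131 -0.3770 -0.4590 +0.0000 +0.5574]
  T[4,:] = [+0.0333 -0.1333 +0.1619 +0.0952 +0.0000]
|λ(T)| sorted: 0.2704, 0.1984, 0.1984, 0.1097, 0.1097.
spectral radius ρ = 0.2704; 0.2704 < 1: convergent.

0.2704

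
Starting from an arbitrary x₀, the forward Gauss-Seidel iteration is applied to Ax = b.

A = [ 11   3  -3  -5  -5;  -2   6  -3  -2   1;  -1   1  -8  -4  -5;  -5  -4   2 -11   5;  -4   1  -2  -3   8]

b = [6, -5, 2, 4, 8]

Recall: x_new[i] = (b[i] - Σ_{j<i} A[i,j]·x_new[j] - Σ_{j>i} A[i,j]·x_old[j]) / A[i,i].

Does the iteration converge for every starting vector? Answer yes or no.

Write A = D+L+U with D = diag(11, 6, -8, -11, 8).
Gauss-Seidel: T = -(D+L)⁻¹U, row 0 first, T[0,3] = -(-5)/(11) = +0.4545; later rows by forward substitution.
  T[0,:] = [+0.0000 -0.2727 +0.2727 +0.4545 +0.4545]
  T[1,:] = [+0.0000 -0.0909 +0.5909 +0.4848 -0.0152]
  T[2,:] = [+0.0000 +0.0227 +0.0398 -0.4962 -0.6837]
  T[3,:] = [+0.0000 +0.1612 -0.3316 -0.4731 +0.1291]
  T[4,:] = [+0.0000 -0.0589 -0.0519 -0.1348 +0.1067]
|roots of det(T-λI)|: 0.8610, 0.3803, 0.2175, 0.2175, 0.0000.
ρ(T) = max|λ| = 0.8610; 0.8610 < 1 ⇒ converges.

yes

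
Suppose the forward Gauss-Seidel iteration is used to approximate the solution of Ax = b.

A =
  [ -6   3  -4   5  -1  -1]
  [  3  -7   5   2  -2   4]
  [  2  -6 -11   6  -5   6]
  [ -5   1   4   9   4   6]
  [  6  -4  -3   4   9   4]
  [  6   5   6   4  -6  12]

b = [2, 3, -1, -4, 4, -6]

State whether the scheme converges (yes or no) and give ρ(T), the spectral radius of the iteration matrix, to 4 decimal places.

no, ρ = 1.4791

Write A = D+L+U with D = diag(-6, -7, -11, 9, 9, 12).
T_GS = -(D+L)⁻¹U: row 0 first, T[0,4] = -(-1)/(-6) = -0.1667; later rows by forward substitution.
  T[0,:] = [+0.0000  +0.5000  -0.6667  +0.8333  -0.1667  -0.1667]
  T[1,:] = [+0.0000  +0.2143  +0.4286  +0.6429  -0.3571  +0.5000]
  T[2,:] = [+0.0000  -0.0260  -0.3550  +0.3463  -0.2900  +0.2424]
  T[3,:] = [+0.0000  +0.2655  -0.2602  +0.2376  -0.3684  -0.9226]
  T[4,:] = [+0.0000  -0.3648  +0.6322  -0.2600  +0.0195  +0.3797]
  T[5,:] = [+0.0000  -0.5972  +0.7351  -1.0669  +0.5097  +0.2512]
|roots of det(T-λI)|: 1.4791, 0.8680, 0.4556, 0.4556, 0.0722, 0.0000.
ρ = 1.4791; 1.4791 > 1, so it fails to converge.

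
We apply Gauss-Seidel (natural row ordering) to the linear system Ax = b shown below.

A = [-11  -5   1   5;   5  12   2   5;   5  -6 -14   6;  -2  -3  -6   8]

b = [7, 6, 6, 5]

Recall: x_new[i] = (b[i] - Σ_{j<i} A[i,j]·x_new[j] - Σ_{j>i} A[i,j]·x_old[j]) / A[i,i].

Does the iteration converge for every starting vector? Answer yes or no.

yes

Split A = D + L + U, D = diag(-11, 12, -14, 8).
GS T = -(D+L)⁻¹U: row 0 first, T[0,3] = -(5)/(-11) = +0.4545; later rows by forward substitution.
  T[0,:] = [+0.0000, -0.4545, +0.0909, +0.4545]
  T[1,:] = [+0.0000, +0.1894, -0.2045, -0.6061]
  T[2,:] = [+0.0000, -0.2435, +0.1201, +0.8506]
  T[3,:] = [+0.0000, -0.2252, +0.0361, +0.5244]
eigenvalue magnitudes: 0.8807, 0.0960, 0.0960, 0.0000.
spectral radius ρ = 0.8807; 0.8807 < 1, so it converges for any x₀.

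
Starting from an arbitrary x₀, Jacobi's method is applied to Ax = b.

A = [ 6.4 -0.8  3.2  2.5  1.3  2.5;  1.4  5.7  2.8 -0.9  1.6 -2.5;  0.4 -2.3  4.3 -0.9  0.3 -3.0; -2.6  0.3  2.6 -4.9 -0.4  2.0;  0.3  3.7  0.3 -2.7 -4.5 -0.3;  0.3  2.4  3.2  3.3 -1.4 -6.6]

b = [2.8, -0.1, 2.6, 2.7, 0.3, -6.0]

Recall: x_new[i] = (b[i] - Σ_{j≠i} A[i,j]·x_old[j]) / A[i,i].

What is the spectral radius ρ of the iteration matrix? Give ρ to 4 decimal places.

1.2623

Split A = D + L + U, D = diag(6.4, 5.7, 4.3, -4.9, -4.5, -6.6).
T_J = -D⁻¹(L+U): T[5,4] = -(-1.4)/(-6.6) = -0.2121; T[5,5] = 0.
  T[0,:] = [+0.0000  +0.1250  -0.5000  -0.3906  -0.2031  -0.3906]
  T[1,:] = [-0.2456  +0.0000  -0.4912  +0.1579  -0.2807  +0.4386]
  T[2,:] = [-0.0930  +0.5349  +0.0000  +0.2093  -0.0698  +0.6977]
  T[3,:] = [-0.5306  +0.0612  +0.5306  +0.0000  -0.0816  +0.4082]
  T[4,:] = [+0.0667  +0.8222  +0.0667  -0.6000  +0.0000  -0.0667]
  T[5,:] = [+0.0455  +0.3636  +0.4848  +0.5000  -0.2121  +0.0000]
|λ(T)| sorted: 1.2623, 0.7450, 0.7450, 0.6338, 0.6338, 0.0281.
ρ = 1.2623; 1.2623 > 1 ⇒ diverges.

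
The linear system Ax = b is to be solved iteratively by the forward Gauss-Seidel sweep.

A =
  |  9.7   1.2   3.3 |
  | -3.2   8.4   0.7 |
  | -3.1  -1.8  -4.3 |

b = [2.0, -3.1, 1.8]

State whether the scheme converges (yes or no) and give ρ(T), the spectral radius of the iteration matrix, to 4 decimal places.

yes, ρ = 0.2585

Diagonal D = diag(9.7, 8.4, -4.3); L, U strict lower/upper.
Gauss-Seidel: T = -(D+L)⁻¹U, row 0 first, T[0,2] = -(3.3)/(9.7) = -0.3402; later rows by forward substitution.
  T[0,:] = [+0.0000, -0.1237, -0.3402]
  T[1,:] = [+0.0000, -0.0471, -0.2129]
  T[2,:] = [+0.0000, +0.1089, +0.3344]
eigenvalue magnitudes: 0.2585, 0.0287, 0.0000.
spectral radius ρ = 0.2585; 0.2585 < 1 ⇒ converges.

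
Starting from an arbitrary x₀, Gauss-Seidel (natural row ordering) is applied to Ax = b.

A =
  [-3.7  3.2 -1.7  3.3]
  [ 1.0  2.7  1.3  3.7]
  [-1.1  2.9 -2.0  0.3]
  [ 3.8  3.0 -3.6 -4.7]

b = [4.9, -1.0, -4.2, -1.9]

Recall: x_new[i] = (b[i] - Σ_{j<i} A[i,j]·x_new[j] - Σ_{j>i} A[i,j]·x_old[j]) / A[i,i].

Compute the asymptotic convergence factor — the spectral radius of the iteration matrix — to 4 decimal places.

A = D + L + U where D = diag(-3.7, 2.7, -2, -4.7).
Gauss-Seidel: T = -(D+L)⁻¹U, row 0 first, T[0,1] = -(3.2)/(-3.7) = +0.8649; later rows by forward substitution.
  T[0,:] = [+0.0000  +0.8649  -0.4595  +0.8919]
  T[1,:] = [+0.0000  -0.3203  -0.3113  -1.7007]
  T[2,:] = [+0.0000  -0.9401  -0.1987  -2.8066]
  T[3,:] = [+0.0000  +1.2149  -0.4180  +1.7853]
|λ(T)| sorted: 1.4256, 0.2840, 0.1247, 0.0000.
ρ = 1.4256; 1.4256 > 1 ⇒ diverges.

1.4256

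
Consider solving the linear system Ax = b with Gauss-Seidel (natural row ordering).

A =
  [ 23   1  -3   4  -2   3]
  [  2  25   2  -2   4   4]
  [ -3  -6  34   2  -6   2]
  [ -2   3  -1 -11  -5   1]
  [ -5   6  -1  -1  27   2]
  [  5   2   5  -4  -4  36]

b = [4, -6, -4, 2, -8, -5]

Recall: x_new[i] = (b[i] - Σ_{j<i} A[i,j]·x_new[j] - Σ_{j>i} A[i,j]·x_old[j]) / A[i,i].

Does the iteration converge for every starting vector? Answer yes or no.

Let D = diag(23, 25, 34, -11, 27, 36); L, U the strict triangles.
GS T = -(D+L)⁻¹U: row 0 first, T[0,4] = -(-2)/(23) = +0.0870; later rows by forward substitution.
  T[0,:] = [+0.0000, -0.0435, +0.1304, -0.1739, +0.0870, -0.1304]
  T[1,:] = [+0.0000, +0.0035, -0.0904, +0.0939, -0.1670, -0.1496]
  T[2,:] = [+0.0000, -0.0032, -0.0045, -0.0576, +0.1547, -0.0967]
  T[3,:] = [+0.0000, +0.0091, -0.0480, +0.0625, -0.5300, +0.0826]
  T[4,:] = [+0.0000, -0.0086, +0.0423, -0.0529, +0.0393, -0.0655]
  T[5,:] = [+0.0000, +0.0064, -0.0131, +0.0280, -0.0788, +0.0418]
|eigenvalues of T|: 0.3001, 0.1104, 0.0421, 0.0262, 0.0262, 0.0000.
ρ(T) = max|λ| = 0.3001; 0.3001 < 1, so it converges for any x₀.

yes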